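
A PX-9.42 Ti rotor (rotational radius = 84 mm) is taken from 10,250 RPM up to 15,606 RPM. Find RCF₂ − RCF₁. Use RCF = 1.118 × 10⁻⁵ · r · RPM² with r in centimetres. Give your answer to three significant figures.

13000 ×g

r = 84 mm = 8.4 cm
RCF₁ = 1.118 × 10⁻⁵ × 8.4 × (10250)² = 1.118 × 10⁻⁵ × 8.4 × 105,062,500 ≈ 9,866.6 × g
RCF₂ = 1.118 × 10⁻⁵ × 8.4 × (15606)² = 1.118 × 10⁻⁵ × 8.4 × 243,547,236 ≈ 22,872 × g
Increase = 22,872 − 9,866.6 = 13,005.4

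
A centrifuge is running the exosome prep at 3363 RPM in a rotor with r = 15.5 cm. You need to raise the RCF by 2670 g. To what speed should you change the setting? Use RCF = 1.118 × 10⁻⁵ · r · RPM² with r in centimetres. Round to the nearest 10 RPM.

Current RCF = 1.118 × 10⁻⁵ × 15.5 × (3363)² = 1.118 × 10⁻⁵ × 15.5 × 11,309,769 ≈ 1,959.9 × g
Target RCF = 1,959.9 + 2,670 = 4,629.9 × g
N² = 4,629.9 / (17.329 × 10⁻⁵) = 26,717,641
N ≈ √26,717,641 ≈ 5,168.9

N₂ ≈ 5170 RPM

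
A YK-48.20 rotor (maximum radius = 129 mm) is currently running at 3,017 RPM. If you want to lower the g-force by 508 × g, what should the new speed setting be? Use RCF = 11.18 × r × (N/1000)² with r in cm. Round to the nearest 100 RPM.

≈ 2400 RPM

r = 129 mm = 12.9 cm
Current RCF = 11.18 × 12.9 × (3.017)² = 11.18 × 12.9 × 9.102289 ≈ 1,312.8 × g
Target RCF = 1,312.8 − 508 = 804.8 × g
(N/1000)² = 804.8 / 144.222 = 5.580286
N = 1000 × √5.580286 ≈ 2,362.3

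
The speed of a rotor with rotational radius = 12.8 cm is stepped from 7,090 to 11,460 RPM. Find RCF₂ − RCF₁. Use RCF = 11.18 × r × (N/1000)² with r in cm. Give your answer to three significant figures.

RCF₁ = 11.18 × 12.8 × (7.09)² = 11.18 × 12.8 × 50.2681 ≈ 7,193.6 × g
RCF₂ = 11.18 × 12.8 × (11.46)² = 11.18 × 12.8 × 131.3316 ≈ 18,794.1 × g
Increase = 18,794.1 − 7,193.6 = 11,600.5

11600 x g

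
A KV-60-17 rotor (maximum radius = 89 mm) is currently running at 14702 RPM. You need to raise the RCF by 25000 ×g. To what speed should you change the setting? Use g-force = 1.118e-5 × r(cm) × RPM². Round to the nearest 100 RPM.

≈ 21600 RPM

r = 89 mm = 8.9 cm
Current RCF = 1.118 × 10⁻⁵ × 8.9 × (14702)² = 1.118 × 10⁻⁵ × 8.9 × 216,148,804 ≈ 21,507.2 × g
Target RCF = 21,507.2 + 25,000 = 46,507.2 × g
N² = 46,507.2 / (9.9502 × 10⁻⁵) = 467,399,650
N ≈ √467,399,650 ≈ 21,619.4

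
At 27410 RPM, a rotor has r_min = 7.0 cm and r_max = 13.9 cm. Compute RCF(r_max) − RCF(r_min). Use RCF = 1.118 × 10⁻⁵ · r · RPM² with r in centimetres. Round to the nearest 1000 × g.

ΔRCF = 1.118 × 10⁻⁵ × (r_max − r_min) × N² = 1.118 × 10⁻⁵ × 6.9 × 751,308,100 ≈ 57,957.4

58000 g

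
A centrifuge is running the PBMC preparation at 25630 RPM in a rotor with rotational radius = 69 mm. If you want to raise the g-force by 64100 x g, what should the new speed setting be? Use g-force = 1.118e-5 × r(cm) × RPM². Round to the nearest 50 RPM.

r = 69 mm = 6.9 cm
Current RCF = 1.118 × 10⁻⁵ × 6.9 × (25630)² = 1.118 × 10⁻⁵ × 6.9 × 656,896,900 ≈ 50,674.3 × g
Target RCF = 50,674.3 + 64,100 = 114,774.3 × g
N² = 114,774.3 / (7.7142 × 10⁻⁵) = 1,487,831,531
N ≈ √1,487,831,531 ≈ 38,572.4

N₂ ≈ 38550 RPM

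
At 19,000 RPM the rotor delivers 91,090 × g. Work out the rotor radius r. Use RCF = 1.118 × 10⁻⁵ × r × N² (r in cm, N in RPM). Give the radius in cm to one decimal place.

22.6 cm

91090 = 1.118 × 10⁻⁵ × r × (19000)²
r = 91090 / (1.118 × 10⁻⁵ × 361,000,000) = 91090 / 4035.98 ≈ 22.569 cm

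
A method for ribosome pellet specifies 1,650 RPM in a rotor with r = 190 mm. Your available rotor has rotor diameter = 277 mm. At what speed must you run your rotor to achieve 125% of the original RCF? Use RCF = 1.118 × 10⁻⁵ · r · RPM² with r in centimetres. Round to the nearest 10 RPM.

≈ 2160 RPM

Original rotor: r = 190 mm = 19.0 cm
RCF_original = 1.118 × 10⁻⁵ × 19 × (1650)² = 1.118 × 10⁻⁵ × 19 × 2,722,500 ≈ 578.3 × g
Target RCF = 1.25 × 578.3 ≈ 722.9 × g
Your rotor: r = 277 mm / 2 = 138.5 mm = 13.85 cm
722.9 = 1.118 × 10⁻⁵ × 13.85 × N²
N² = 722.9 / (15.4843 × 10⁻⁵) = 4,668,600
N ≈ √4,668,600 ≈ 2,160.7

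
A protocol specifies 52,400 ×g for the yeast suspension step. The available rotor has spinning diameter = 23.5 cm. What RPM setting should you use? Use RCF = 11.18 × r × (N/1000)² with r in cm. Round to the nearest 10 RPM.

r = 23.5 / 2 = 11.75 cm
52,400 = 11.18 × 11.75 × (N/1000)²
(N/1000)² = 52,400 / 131.365 = 398.8886
N = 1000 × √398.8886 ≈ 19,972.2

19970 RPM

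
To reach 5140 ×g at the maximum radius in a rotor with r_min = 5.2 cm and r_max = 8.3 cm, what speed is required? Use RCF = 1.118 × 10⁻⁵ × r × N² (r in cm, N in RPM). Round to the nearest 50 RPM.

N ≈ 7450 RPM

Use r_max = 8.3 cm.
5,140 = 1.118 × 10⁻⁵ × 8.3 × N²
N² = 5,140 / (9.2794 × 10⁻⁵) = 55,391,512
N ≈ √55,391,512 ≈ 7,442.5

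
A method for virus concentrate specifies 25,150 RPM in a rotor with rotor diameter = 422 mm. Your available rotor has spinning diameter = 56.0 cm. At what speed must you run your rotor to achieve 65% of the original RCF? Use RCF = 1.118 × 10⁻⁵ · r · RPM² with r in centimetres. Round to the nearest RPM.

≈ 17602 RPM

Original rotor: r = 422 mm / 2 = 211 mm = 21.1 cm
RCF = 1.118 × 10⁻⁵ × r × N²
RCF_original = 1.118 × 10⁻⁵ × 21.1 × (25150)² = 1.118 × 10⁻⁵ × 21.1 × 632,522,500 ≈ 149,210.8 × g
Target RCF = 0.65 × 149,210.8 ≈ 96,987 × g
Your rotor: r = 56.0 / 2 = 28 cm
96,987 = 1.118 × 10⁻⁵ × 28 × N²
N² = 96,987 / (31.304 × 10⁻⁵) = 309,823,026
N ≈ √309,823,026 ≈ 17,601.8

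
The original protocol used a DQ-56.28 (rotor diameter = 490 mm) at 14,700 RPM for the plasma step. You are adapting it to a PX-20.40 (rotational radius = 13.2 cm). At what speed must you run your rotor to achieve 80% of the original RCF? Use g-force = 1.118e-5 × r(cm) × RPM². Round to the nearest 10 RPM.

≈ 17910 RPM

Original rotor: r = 490 mm / 2 = 245 mm = 24.5 cm
RCF_original = 1.118 × 10⁻⁵ × 24.5 × (14700)² = 1.118 × 10⁻⁵ × 24.5 × 216,090,000 ≈ 59,189.2 × g
Target RCF = 0.8 × 59,189.2 ≈ 47,351.4 × g
47,351.4 = 1.118 × 10⁻⁵ × 13.2 × N²
N² = 47,351.4 / (14.7576 × 10⁻⁵) = 320,861,116
N ≈ √320,861,116 ≈ 17,912.6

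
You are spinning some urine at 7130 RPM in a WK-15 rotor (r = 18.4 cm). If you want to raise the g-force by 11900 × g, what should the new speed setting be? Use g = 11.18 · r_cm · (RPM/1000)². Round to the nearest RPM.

N₂ ≈ 10425 RPM

Current RCF = 11.18 × 18.4 × (7.13)² = 11.18 × 18.4 × 50.8369 ≈ 10,457.8 × g
Target RCF = 10,457.8 + 11,900 = 22,357.8 × g
(N/1000)² = 22,357.8 / 205.712 = 108.685
N = 1000 × √108.685 ≈ 10,425.2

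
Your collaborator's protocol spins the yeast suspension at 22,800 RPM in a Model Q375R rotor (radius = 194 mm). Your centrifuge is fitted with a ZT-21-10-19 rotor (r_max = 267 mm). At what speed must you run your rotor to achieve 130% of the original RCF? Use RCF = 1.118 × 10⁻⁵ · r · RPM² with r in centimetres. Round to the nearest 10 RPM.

Original rotor: r = 194 mm = 19.4 cm
RCF = 1.118 × 10⁻⁵ × r × N²
RCF_original = 1.118 × 10⁻⁵ × 19.4 × (22800)² = 1.118 × 10⁻⁵ × 19.4 × 519,840,000 ≈ 112,749.1 × g
Target RCF = 1.3 × 112,749.1 ≈ 146,573.8 × g
Your rotor: r = 267 mm = 26.7 cm
146,573.8 = 1.118 × 10⁻⁵ × 26.7 × N²
N² = 146,573.8 / (29.8506 × 10⁻⁵) = 491,024,636
N ≈ √491,024,636 ≈ 22,159.1

≈ 22160 RPM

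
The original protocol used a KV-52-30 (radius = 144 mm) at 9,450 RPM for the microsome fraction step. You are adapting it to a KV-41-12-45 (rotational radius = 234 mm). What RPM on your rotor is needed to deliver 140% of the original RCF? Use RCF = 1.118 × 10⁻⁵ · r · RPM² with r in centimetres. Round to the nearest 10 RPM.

Original rotor: r = 144 mm = 14.4 cm
RCF_original = 1.118 × 10⁻⁵ × 14.4 × (9450)² = 1.118 × 10⁻⁵ × 14.4 × 89,302,500 ≈ 14,377 × g
Target RCF = 1.4 × 14,377 ≈ 20,127.8 × g
Your rotor: r = 234 mm = 23.4 cm
20,127.8 = 1.118 × 10⁻⁵ × 23.4 × N²
N² = 20,127.8 / (26.1612 × 10⁻⁵) = 76,937,602
N ≈ √76,937,602 ≈ 8,771.4

8770 RPM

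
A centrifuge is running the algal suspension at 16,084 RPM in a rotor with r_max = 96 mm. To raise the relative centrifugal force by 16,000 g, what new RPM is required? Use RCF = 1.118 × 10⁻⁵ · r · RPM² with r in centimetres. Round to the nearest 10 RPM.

r = 96 mm = 9.6 cm
Current RCF = 1.118 × 10⁻⁵ × 9.6 × (16084)² = 1.118 × 10⁻⁵ × 9.6 × 258,695,056 ≈ 27,765.2 × g
Target RCF = 27,765.2 + 16,000 = 43,765.2 × g
N² = 43,765.2 / (10.7328 × 10⁻⁵) = 407,770,572
N ≈ √407,770,572 ≈ 20,193.3

N₂ ≈ 20190 RPM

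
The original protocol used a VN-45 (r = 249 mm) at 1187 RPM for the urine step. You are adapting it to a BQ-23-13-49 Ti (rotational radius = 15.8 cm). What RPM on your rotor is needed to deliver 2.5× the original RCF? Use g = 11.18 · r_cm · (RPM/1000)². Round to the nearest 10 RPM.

2360 RPM

Original rotor: r = 249 mm = 24.9 cm
RCF = 11.18 × r × (N/1000)²
RCF_original = 11.18 × 24.9 × (1.187)² = 11.18 × 24.9 × 1.408969 ≈ 392.2 × g
Target RCF = 2.5 × 392.2 ≈ 980.5 × g
980.5 = 11.18 × 15.8 × (N/1000)²
(N/1000)² = 980.5 / 176.644 = 5.550712
N = 1000 × √5.550712 ≈ 2,356.0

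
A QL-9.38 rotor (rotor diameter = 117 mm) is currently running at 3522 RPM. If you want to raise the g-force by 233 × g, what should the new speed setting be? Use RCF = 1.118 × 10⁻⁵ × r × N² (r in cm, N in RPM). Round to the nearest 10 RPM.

≈ 4000 RPM

r = 117 mm / 2 = 58.5 mm = 5.85 cm
Current RCF = 1.118 × 10⁻⁵ × 5.85 × (3522)² = 1.118 × 10⁻⁵ × 5.85 × 12,404,484 ≈ 811.3 × g
Target RCF = 811.3 + 233 = 1,044.3 × g
N² = 1,044.3 / (6.5403 × 10⁻⁵) = 15,967,157
N ≈ √15,967,157 ≈ 3,995.9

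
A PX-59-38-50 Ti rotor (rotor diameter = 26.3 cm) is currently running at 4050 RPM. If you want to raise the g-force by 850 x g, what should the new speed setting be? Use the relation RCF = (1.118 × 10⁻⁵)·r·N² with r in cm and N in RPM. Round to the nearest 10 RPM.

r = 26.3 / 2 = 13.15 cm
Current RCF = 1.118 × 10⁻⁵ × 13.15 × (4050)² = 1.118 × 10⁻⁵ × 13.15 × 16,402,500 ≈ 2,411.4 × g
Target RCF = 2,411.4 + 850 = 3,261.4 × g
N² = 3,261.4 / (14.7017 × 10⁻⁵) = 22,183,829
N ≈ √22,183,829 ≈ 4,710.0

4710 RPM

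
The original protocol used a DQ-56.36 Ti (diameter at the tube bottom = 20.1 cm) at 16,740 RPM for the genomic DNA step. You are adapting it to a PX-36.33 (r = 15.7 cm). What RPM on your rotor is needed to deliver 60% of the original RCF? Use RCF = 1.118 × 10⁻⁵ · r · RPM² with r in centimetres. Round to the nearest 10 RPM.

10370 RPM

Original rotor: r = 20.1 / 2 = 10.05 cm
RCF = 1.118 × 10⁻⁵ × r × N²
RCF_original = 1.118 × 10⁻⁵ × 10.05 × (16740)² = 1.118 × 10⁻⁵ × 10.05 × 280,227,600 ≈ 31,486.1 × g
Target RCF = 0.6 × 31,486.1 ≈ 18,891.7 × g
18,891.7 = 1.118 × 10⁻⁵ × 15.7 × N²
N² = 18,891.7 / (17.5526 × 10⁻⁵) = 107,629,069
N ≈ √107,629,069 ≈ 10,374.4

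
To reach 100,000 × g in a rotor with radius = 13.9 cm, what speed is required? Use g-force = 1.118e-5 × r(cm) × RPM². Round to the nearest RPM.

≈ 25367 RPM

RCF = 1.118 × 10⁻⁵ × r × N²
100,000 = 1.118 × 10⁻⁵ × 13.9 × N²
N² = 100,000 / (15.5402 × 10⁻⁵) = 643,492,362
N ≈ √643,492,362 ≈ 25,367.2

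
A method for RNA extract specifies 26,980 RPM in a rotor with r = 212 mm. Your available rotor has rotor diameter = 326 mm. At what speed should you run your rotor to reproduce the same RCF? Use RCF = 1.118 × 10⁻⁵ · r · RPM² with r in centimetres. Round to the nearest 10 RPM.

30770 RPM

Original rotor: r = 212 mm = 21.2 cm
RCF_original = 1.118 × 10⁻⁵ × 21.2 × (26980)² = 1.118 × 10⁻⁵ × 21.2 × 727,920,400 ≈ 172,528.8 × g
Your rotor: r = 326 mm / 2 = 163 mm = 16.3 cm
172,528.8 = 1.118 × 10⁻⁵ × 16.3 × N²
N² = 172,528.8 / (18.2234 × 10⁻⁵) = 946,743,198
N ≈ √946,743,198 ≈ 30,769.2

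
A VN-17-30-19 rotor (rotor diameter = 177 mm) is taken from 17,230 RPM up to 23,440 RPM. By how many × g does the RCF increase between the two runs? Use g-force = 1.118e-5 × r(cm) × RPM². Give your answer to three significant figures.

25000 × g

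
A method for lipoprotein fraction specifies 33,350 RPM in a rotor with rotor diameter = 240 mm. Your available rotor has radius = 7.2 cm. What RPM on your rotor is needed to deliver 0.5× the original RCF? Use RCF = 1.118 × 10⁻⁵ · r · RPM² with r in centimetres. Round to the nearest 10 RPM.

Original rotor: r = 240 mm / 2 = 120 mm = 12 cm
RCF = 1.118 × 10⁻⁵ × r × N²
RCF_original = 1.118 × 10⁻⁵ × 12 × (33350)² = 1.118 × 10⁻⁵ × 12 × 1,112,222,500 ≈ 149,215.8 × g
Target RCF = 0.5 × 149,215.8 ≈ 74,607.9 × g
74,607.9 = 1.118 × 10⁻⁵ × 7.2 × N²
N² = 74,607.9 / (8.0496 × 10⁻⁵) = 926,852,266
N ≈ √926,852,266 ≈ 30,444.2

≈ 30440 RPM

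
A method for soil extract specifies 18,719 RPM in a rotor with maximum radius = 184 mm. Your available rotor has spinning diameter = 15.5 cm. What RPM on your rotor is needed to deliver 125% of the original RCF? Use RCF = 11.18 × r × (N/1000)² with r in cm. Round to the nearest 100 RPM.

Original rotor: r = 184 mm = 18.4 cm
RCF_original = 11.18 × 18.4 × (18.719)² = 11.18 × 18.4 × 350.400961 ≈ 72,081.7 × g
Target RCF = 1.25 × 72,081.7 ≈ 90,102.1 × g
Your rotor: r = 15.5 / 2 = 7.75 cm
90,102.1 = 11.18 × 7.75 × (N/1000)²
(N/1000)² = 90,102.1 / 86.645 = 1039.9
N = 1000 × √1039.9 ≈ 32,247.5

32200 RPM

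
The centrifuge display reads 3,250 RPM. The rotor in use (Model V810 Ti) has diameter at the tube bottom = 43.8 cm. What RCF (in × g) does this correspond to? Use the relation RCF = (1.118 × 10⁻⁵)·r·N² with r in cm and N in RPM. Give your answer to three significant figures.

≈ 2590 × g

r = 43.8 / 2 = 21.9 cm
RCF = 1.118 × 10⁻⁵ × 21.9 × (3250)² = 1.118 × 10⁻⁵ × 21.9 × 10,562,500 ≈ 2,586.1 × g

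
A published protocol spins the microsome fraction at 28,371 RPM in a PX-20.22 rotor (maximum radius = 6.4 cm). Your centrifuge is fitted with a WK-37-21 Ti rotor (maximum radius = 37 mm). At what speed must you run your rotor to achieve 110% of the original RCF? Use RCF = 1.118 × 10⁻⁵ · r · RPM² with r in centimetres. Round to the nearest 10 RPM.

RCF = 1.118 × 10⁻⁵ × r × N²
RCF_original = 1.118 × 10⁻⁵ × 6.4 × (28371)² = 1.118 × 10⁻⁵ × 6.4 × 804,913,641 ≈ 57,593.2 × g
Target RCF = 1.1 × 57,593.2 ≈ 63,352.5 × g
Your rotor: r = 37 mm = 3.7 cm
63,352.5 = 1.118 × 10⁻⁵ × 3.7 × N²
N² = 63,352.5 / (4.1366 × 10⁻⁵) = 1,531,511,386
N ≈ √1,531,511,386 ≈ 39,134.5

≈ 39130 RPM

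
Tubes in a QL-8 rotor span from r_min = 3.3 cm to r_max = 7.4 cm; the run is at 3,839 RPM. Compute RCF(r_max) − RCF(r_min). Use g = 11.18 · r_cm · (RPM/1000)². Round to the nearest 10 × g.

RCF_max = 11.18 × 7.4 × (3.839)² = 11.18 × 7.4 × 14.737921 ≈ 1,219.3 × g
RCF_min = 11.18 × 3.3 × (3.839)² = 11.18 × 3.3 × 14.737921 ≈ 543.7 × g
ΔRCF = 1,219.3 − 543.7 = 675.6

≈ 680 ×g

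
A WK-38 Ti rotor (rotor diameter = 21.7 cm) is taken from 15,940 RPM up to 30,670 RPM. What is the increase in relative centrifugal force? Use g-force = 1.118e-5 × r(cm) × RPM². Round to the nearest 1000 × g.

83000 ×g

r = 21.7 / 2 = 10.85 cm
RCF₁ = 1.118 × 10⁻⁵ × 10.85 × (15940)² = 1.118 × 10⁻⁵ × 10.85 × 254,083,600 ≈ 30,821.1 × g
RCF₂ = 1.118 × 10⁻⁵ × 10.85 × (30670)² = 1.118 × 10⁻⁵ × 10.85 × 940,648,900 ≈ 114,103.5 × g
Increase = 114,103.5 − 30,821.1 = 83,282.4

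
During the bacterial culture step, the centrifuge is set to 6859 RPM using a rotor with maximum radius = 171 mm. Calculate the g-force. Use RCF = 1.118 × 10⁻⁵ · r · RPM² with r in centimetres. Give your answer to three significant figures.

8990 ×g

r = 171 mm = 17.1 cm
RCF = 1.118 × 10⁻⁵ × 17.1 × (6859)² = 1.118 × 10⁻⁵ × 17.1 × 47,045,881 ≈ 8,994.1 × g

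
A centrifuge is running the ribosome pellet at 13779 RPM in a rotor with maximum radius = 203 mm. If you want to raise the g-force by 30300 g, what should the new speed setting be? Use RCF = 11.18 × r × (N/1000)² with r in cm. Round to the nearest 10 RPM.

17980 RPM

r = 203 mm = 20.3 cm
Current RCF = 11.18 × 20.3 × (13.779)² = 11.18 × 20.3 × 189.860841 ≈ 43,089.7 × g
Target RCF = 43,089.7 + 30,300 = 73,389.7 × g
(N/1000)² = 73,389.7 / 226.954 = 323.3682
N = 1000 × √323.3682 ≈ 17,982.4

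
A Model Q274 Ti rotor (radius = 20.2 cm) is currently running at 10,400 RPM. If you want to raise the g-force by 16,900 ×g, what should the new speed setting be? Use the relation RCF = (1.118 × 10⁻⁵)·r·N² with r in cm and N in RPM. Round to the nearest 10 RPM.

Current RCF = 1.118 × 10⁻⁵ × 20.2 × (10400)² = 1.118 × 10⁻⁵ × 20.2 × 108,160,000 ≈ 24,426.4 × g
Target RCF = 24,426.4 + 16,900 = 41,326.4 × g
N² = 41,326.4 / (22.5836 × 10⁻⁵) = 182,992,968
N ≈ √182,992,968 ≈ 13,527.5

≈ 13530 RPM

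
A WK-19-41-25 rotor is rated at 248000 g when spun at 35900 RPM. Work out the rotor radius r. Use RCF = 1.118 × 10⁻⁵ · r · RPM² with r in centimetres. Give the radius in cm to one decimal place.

248000 = 1.118 × 10⁻⁵ × r × (35900)²
r = 248000 / (1.118 × 10⁻⁵ × 1,288,810,000) = 248000 / 14408.9 ≈ 17.212 cm

≈ 17.2 cm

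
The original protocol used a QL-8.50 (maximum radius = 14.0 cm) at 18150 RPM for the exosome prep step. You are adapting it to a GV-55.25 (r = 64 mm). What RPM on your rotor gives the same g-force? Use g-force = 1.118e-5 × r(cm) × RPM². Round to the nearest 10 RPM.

RCF_original = 1.118 × 10⁻⁵ × 14 × (18150)² = 1.118 × 10⁻⁵ × 14 × 329,422,500 ≈ 51,561.2 × g
Your rotor: r = 64 mm = 6.4 cm
51,561.2 = 1.118 × 10⁻⁵ × 6.4 × N²
N² = 51,561.2 / (7.1552 × 10⁻⁵) = 720,611,583
N ≈ √720,611,583 ≈ 26,844.2

≈ 26840 RPM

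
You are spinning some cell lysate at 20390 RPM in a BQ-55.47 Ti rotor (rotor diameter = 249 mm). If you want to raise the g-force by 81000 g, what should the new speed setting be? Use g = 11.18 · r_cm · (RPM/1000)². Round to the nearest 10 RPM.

r = 249 mm / 2 = 124.5 mm = 12.45 cm
Current RCF = 11.18 × 12.45 × (20.39)² = 11.18 × 12.45 × 415.7521 ≈ 57,869 × g
Target RCF = 57,869 + 81,000 = 138,869 × g
(N/1000)² = 138,869 / 139.191 = 997.6866
N = 1000 × √997.6866 ≈ 31,586.2

≈ 31590 RPM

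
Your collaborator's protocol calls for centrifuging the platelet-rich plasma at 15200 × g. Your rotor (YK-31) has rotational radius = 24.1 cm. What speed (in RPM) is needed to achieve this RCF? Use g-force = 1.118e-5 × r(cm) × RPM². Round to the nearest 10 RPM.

15,200 = 1.118 × 10⁻⁵ × 24.1 × N²
N² = 15,200 / (26.9438 × 10⁻⁵) = 56,413,720
N ≈ √56,413,720 ≈ 7,510.9

≈ 7510 RPM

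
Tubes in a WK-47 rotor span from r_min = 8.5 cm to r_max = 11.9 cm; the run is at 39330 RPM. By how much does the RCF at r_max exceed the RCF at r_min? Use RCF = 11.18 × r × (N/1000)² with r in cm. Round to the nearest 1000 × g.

≈ 59000 × g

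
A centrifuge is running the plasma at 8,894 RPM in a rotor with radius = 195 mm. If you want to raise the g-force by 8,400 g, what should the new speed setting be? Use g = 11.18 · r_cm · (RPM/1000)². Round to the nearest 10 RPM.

N₂ ≈ 10850 RPM

r = 195 mm = 19.5 cm
Current RCF = 11.18 × 19.5 × (8.894)² = 11.18 × 19.5 × 79.103236 ≈ 17,245.3 × g
Target RCF = 17,245.3 + 8,400 = 25,645.3 × g
(N/1000)² = 25,645.3 / 218.01 = 117.6336
N = 1000 × √117.6336 ≈ 10,845.9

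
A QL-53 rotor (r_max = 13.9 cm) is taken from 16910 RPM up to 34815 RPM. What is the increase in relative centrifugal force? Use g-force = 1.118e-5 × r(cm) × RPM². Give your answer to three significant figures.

≈ 144000 ×g

RCF₁ = 1.118 × 10⁻⁵ × 13.9 × (16910)² = 1.118 × 10⁻⁵ × 13.9 × 285,948,100 ≈ 44,436.9 × g
RCF₂ = 1.118 × 10⁻⁵ × 13.9 × (34815)² = 1.118 × 10⁻⁵ × 13.9 × 1,212,084,225 ≈ 188,360.3 × g
Increase = 188,360.3 − 44,436.9 = 143,923.4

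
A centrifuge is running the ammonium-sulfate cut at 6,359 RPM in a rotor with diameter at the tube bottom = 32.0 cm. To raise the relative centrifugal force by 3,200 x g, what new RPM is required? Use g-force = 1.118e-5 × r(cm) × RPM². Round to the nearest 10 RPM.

r = 32.0 / 2 = 16 cm
Current RCF = 1.118 × 10⁻⁵ × 16 × (6359)² = 1.118 × 10⁻⁵ × 16 × 40,436,881 ≈ 7,233.3 × g
Target RCF = 7,233.3 + 3,200 = 10,433.3 × g
N² = 10,433.3 / (17.888 × 10⁻⁵) = 58,325,693
N ≈ √58,325,693 ≈ 7,637.1

N₂ ≈ 7640 RPM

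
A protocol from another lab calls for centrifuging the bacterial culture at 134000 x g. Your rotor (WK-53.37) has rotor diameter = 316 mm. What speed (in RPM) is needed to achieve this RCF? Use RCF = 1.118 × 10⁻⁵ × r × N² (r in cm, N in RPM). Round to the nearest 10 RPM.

27540 RPM

r = 316 mm / 2 = 158 mm = 15.8 cm
RCF = 1.118 × 10⁻⁵ × r × N²
134,000 = 1.118 × 10⁻⁵ × 15.8 × N²
N² = 134,000 / (17.6644 × 10⁻⁵) = 758,587,894
N ≈ √758,587,894 ≈ 27,542.5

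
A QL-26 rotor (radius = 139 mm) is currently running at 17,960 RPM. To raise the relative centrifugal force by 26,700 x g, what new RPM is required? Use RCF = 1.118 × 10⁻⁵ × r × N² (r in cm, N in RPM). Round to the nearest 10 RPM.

22230 RPM

r = 139 mm = 13.9 cm
Current RCF = 1.118 × 10⁻⁵ × 13.9 × (17960)² = 1.118 × 10⁻⁵ × 13.9 × 322,561,600 ≈ 50,126.7 × g
Target RCF = 50,126.7 + 26,700 = 76,826.7 × g
N² = 76,826.7 / (15.5402 × 10⁻⁵) = 494,373,946
N ≈ √494,373,946 ≈ 22,234.5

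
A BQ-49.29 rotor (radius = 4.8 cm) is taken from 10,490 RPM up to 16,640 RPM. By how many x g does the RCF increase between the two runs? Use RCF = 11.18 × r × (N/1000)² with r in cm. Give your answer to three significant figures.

RCF₁ = 11.18 × 4.8 × (10.49)² = 11.18 × 4.8 × 110.0401 ≈ 5,905.2 × g
RCF₂ = 11.18 × 4.8 × (16.64)² = 11.18 × 4.8 × 276.8896 ≈ 14,859 × g
Increase = 14,859 − 5,905.2 = 8,953.8

8950 x g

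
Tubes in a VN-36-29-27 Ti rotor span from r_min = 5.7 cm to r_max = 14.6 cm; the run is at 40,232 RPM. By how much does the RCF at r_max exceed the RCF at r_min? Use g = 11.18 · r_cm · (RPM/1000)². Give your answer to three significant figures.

ΔRCF = 11.18 × (r_max − r_min) × (N/1000)² = 11.18 × 8.9 × 1,618.613824 ≈ 161,055.3

161000 x g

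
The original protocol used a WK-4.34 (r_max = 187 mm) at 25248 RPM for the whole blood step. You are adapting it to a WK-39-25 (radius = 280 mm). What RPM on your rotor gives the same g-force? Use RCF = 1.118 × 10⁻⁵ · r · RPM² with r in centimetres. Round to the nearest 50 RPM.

≈ 20650 RPM

Original rotor: r = 187 mm = 18.7 cm
RCF_original = 1.118 × 10⁻⁵ × 18.7 × (25248)² = 1.118 × 10⁻⁵ × 18.7 × 637,461,504 ≈ 133,271.5 × g
Your rotor: r = 280 mm = 28.0 cm
133,271.5 = 1.118 × 10⁻⁵ × 28 × N²
N² = 133,271.5 / (31.304 × 10⁻⁵) = 425,733,133
N ≈ √425,733,133 ≈ 20,633.3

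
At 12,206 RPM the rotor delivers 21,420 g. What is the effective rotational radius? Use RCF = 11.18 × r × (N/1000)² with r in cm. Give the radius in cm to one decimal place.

21420 = 11.18 × r × (12.206)²
r = 21420 / (11.18 × 148.986436) = 21420 / 1665.668 ≈ 12.860 cm

≈ 12.9 cm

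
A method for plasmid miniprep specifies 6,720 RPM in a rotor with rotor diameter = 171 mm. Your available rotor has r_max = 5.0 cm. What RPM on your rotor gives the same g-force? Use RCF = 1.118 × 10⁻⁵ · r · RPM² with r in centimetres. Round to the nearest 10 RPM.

Original rotor: r = 171 mm / 2 = 85.5 mm = 8.55 cm
RCF_original = 1.118 × 10⁻⁵ × 8.55 × (6720)² = 1.118 × 10⁻⁵ × 8.55 × 45,158,400 ≈ 4,316.6 × g
4,316.6 = 1.118 × 10⁻⁵ × 5 × N²
N² = 4,316.6 / (5.59 × 10⁻⁵) = 77,220,036
N ≈ √77,220,036 ≈ 8,787.5

8790 RPM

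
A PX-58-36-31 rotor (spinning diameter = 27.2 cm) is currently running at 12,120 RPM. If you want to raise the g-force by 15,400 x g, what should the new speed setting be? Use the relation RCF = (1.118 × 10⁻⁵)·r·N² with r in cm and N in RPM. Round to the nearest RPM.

15754 RPM

r = 27.2 / 2 = 13.6 cm
Current RCF = 1.118 × 10⁻⁵ × 13.6 × (12120)² = 1.118 × 10⁻⁵ × 13.6 × 146,894,400 ≈ 22,335 × g
Target RCF = 22,335 + 15,400 = 37,735 × g
N² = 37,735 / (15.2048 × 10⁻⁵) = 248,178,207
N ≈ √248,178,207 ≈ 15,753.7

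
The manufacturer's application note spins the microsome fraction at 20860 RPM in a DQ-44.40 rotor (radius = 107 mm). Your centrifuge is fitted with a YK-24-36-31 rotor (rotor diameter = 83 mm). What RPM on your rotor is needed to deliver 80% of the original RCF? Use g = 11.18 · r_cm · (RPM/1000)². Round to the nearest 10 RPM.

Original rotor: r = 107 mm = 10.7 cm
RCF_original = 11.18 × 10.7 × (20.86)² = 11.18 × 10.7 × 435.1396 ≈ 52,054 × g
Target RCF = 0.8 × 52,054 ≈ 41,643.2 × g
Your rotor: r = 83 mm / 2 = 41.5 mm = 4.15 cm
41,643.2 = 11.18 × 4.15 × (N/1000)²
(N/1000)² = 41,643.2 / 46.397 = 897.5408
N = 1000 × √897.5408 ≈ 29,959.0

≈ 29960 RPM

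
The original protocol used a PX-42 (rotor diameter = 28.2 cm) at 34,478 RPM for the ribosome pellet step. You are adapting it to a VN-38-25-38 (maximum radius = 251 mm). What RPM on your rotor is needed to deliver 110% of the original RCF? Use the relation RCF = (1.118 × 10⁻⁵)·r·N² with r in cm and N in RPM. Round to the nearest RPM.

27103 RPM

Original rotor: r = 28.2 / 2 = 14.1 cm
RCF = 1.118 × 10⁻⁵ × r × N²
RCF_original = 1.118 × 10⁻⁵ × 14.1 × (34478)² = 1.118 × 10⁻⁵ × 14.1 × 1,188,732,484 ≈ 187,389.4 × g
Target RCF = 1.1 × 187,389.4 ≈ 206,128.3 × g
Your rotor: r = 251 mm = 25.1 cm
206,128.3 = 1.118 × 10⁻⁵ × 25.1 × N²
N² = 206,128.3 / (28.0618 × 10⁻⁵) = 734,551,240
N ≈ √734,551,240 ≈ 27,102.6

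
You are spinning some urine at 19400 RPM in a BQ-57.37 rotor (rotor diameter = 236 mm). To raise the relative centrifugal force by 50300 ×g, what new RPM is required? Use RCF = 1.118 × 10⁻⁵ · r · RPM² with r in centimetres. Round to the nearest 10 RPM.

N₂ ≈ 27530 RPM

r = 236 mm / 2 = 118 mm = 11.8 cm
Current RCF = 1.118 × 10⁻⁵ × 11.8 × (19400)² = 1.118 × 10⁻⁵ × 11.8 × 376,360,000 ≈ 49,650.9 × g
Target RCF = 49,650.9 + 50,300 = 99,950.9 × g
N² = 99,950.9 / (13.1924 × 10⁻⁵) = 757,640,005
N ≈ √757,640,005 ≈ 27,525.3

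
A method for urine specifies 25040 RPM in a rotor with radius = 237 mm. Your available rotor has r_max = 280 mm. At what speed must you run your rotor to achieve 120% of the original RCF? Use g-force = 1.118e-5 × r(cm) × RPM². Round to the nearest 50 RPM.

25250 RPM

Original rotor: r = 237 mm = 23.7 cm
RCF_original = 1.118 × 10⁻⁵ × 23.7 × (25040)² = 1.118 × 10⁻⁵ × 23.7 × 627,001,600 ≈ 166,134.1 × g
Target RCF = 1.2 × 166,134.1 ≈ 199,360.9 × g
Your rotor: r = 280 mm = 28.0 cm
199,360.9 = 1.118 × 10⁻⁵ × 28 × N²
N² = 199,360.9 / (31.304 × 10⁻⁵) = 636,854,396
N ≈ √636,854,396 ≈ 25,236.0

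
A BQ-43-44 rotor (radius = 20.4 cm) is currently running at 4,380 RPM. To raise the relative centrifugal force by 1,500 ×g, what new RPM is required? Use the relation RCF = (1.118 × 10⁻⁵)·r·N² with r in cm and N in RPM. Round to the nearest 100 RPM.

N₂ ≈ 5100 RPM

Current RCF = 1.118 × 10⁻⁵ × 20.4 × (4380)² = 1.118 × 10⁻⁵ × 20.4 × 19,184,400 ≈ 4,375.4 × g
Target RCF = 4,375.4 + 1,500 = 5,875.4 × g
N² = 5,875.4 / (22.8072 × 10⁻⁵) = 25,761,163
N ≈ √25,761,163 ≈ 5,075.5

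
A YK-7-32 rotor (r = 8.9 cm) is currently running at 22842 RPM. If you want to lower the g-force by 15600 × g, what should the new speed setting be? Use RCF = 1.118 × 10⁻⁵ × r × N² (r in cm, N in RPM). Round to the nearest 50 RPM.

≈ 19100 RPM

Current RCF = 1.118 × 10⁻⁵ × 8.9 × (22842)² = 1.118 × 10⁻⁵ × 8.9 × 521,756,964 ≈ 51,915.9 × g
Target RCF = 51,915.9 − 15,600 = 36,315.9 × g
N² = 36,315.9 / (9.9502 × 10⁻⁵) = 364,976,583
N ≈ √364,976,583 ≈ 19,104.4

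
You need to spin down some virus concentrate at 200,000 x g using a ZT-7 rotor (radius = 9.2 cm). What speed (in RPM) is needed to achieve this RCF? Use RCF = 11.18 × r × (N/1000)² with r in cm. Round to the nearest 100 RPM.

44100 RPM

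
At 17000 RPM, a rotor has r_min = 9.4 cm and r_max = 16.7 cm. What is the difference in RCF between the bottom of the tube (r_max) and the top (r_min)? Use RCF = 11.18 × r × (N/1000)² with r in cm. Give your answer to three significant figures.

ΔRCF ≈ 23600 ×g

RCF_max = 11.18 × 16.7 × (17)² = 11.18 × 16.7 × 289 ≈ 53,958 × g
RCF_min = 11.18 × 9.4 × (17)² = 11.18 × 9.4 × 289 ≈ 30,371.6 × g
ΔRCF = 53,958 − 30,371.6 = 23,586.4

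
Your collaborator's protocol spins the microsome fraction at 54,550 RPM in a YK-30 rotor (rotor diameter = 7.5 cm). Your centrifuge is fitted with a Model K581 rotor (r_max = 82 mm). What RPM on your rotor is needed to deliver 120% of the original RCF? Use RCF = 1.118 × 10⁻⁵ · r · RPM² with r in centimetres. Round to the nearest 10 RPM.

40410 RPM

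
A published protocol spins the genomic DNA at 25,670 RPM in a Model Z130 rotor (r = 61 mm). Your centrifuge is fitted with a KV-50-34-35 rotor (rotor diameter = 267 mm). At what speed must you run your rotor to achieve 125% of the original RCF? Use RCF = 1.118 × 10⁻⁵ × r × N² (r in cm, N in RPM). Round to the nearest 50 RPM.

Original rotor: r = 61 mm = 6.1 cm
RCF_original = 1.118 × 10⁻⁵ × 6.1 × (25670)² = 1.118 × 10⁻⁵ × 6.1 × 658,948,900 ≈ 44,939 × g
Target RCF = 1.25 × 44,939 ≈ 56,173.8 × g
Your rotor: r = 267 mm / 2 = 133.5 mm = 13.35 cm
56,173.8 = 1.118 × 10⁻⁵ × 13.35 × N²
N² = 56,173.8 / (14.9253 × 10⁻⁵) = 376,366,304
N ≈ √376,366,304 ≈ 19,400.2

≈ 19400 RPM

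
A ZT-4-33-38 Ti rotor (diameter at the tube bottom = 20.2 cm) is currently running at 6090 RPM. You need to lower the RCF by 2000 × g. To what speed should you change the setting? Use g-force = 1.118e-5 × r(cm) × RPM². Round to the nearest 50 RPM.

4400 RPM

r = 20.2 / 2 = 10.1 cm
Current RCF = 1.118 × 10⁻⁵ × 10.1 × (6090)² = 1.118 × 10⁻⁵ × 10.1 × 37,088,100 ≈ 4,187.9 × g
Target RCF = 4,187.9 − 2,000 = 2,187.9 × g
N² = 2,187.9 / (11.2918 × 10⁻⁵) = 19,376,007
N ≈ √19,376,007 ≈ 4,401.8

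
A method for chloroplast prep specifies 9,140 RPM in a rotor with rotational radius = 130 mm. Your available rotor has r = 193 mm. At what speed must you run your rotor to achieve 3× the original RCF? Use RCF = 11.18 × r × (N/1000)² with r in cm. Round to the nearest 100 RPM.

Original rotor: r = 130 mm = 13.0 cm
RCF_original = 11.18 × 13 × (9.14)² = 11.18 × 13 × 83.5396 ≈ 12,141.6 × g
Target RCF = 3 × 12,141.6 ≈ 36,424.8 × g
Your rotor: r = 193 mm = 19.3 cm
36,424.8 = 11.18 × 19.3 × (N/1000)²
(N/1000)² = 36,424.8 / 215.774 = 168.81
N = 1000 × √168.81 ≈ 12,992.7

≈ 13000 RPM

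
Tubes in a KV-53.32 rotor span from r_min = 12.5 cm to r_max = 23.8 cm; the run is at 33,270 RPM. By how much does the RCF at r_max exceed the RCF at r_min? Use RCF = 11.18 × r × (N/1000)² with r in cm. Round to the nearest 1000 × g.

≈ 140000 ×g

RCF_max = 11.18 × 23.8 × (33.27)² = 11.18 × 23.8 × 1,106.8929 ≈ 294,526.5 × g
RCF_min = 11.18 × 12.5 × (33.27)² = 11.18 × 12.5 × 1,106.8929 ≈ 154,688.3 × g
ΔRCF = 294,526.5 − 154,688.3 = 139,838.2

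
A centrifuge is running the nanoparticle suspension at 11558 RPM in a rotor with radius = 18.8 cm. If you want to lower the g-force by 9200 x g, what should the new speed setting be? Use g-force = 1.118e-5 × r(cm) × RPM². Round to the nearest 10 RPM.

≈ 9480 RPM

Current RCF = 1.118 × 10⁻⁵ × 18.8 × (11558)² = 1.118 × 10⁻⁵ × 18.8 × 133,587,364 ≈ 28,077.9 × g
Target RCF = 28,077.9 − 9,200 = 18,877.9 × g
N² = 18,877.9 / (21.0184 × 10⁻⁵) = 89,816,066
N ≈ √89,816,066 ≈ 9,477.1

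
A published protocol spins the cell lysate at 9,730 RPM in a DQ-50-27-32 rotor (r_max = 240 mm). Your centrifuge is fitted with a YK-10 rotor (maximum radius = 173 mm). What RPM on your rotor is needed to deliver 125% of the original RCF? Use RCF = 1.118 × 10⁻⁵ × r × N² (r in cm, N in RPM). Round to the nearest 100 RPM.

≈ 12800 RPM

Original rotor: r = 240 mm = 24.0 cm
RCF = 1.118 × 10⁻⁵ × r × N²
RCF_original = 1.118 × 10⁻⁵ × 24 × (9730)² = 1.118 × 10⁻⁵ × 24 × 94,672,900 ≈ 25,402.6 × g
Target RCF = 1.25 × 25,402.6 ≈ 31,753.2 × g
Your rotor: r = 173 mm = 17.3 cm
31,753.2 = 1.118 × 10⁻⁵ × 17.3 × N²
N² = 31,753.2 / (19.3414 × 10⁻⁵) = 164,172,190
N ≈ √164,172,190 ≈ 12,813.0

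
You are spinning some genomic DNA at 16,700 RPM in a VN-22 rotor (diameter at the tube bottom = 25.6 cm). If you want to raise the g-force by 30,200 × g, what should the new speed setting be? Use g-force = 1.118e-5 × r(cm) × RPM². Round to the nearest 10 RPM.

r = 25.6 / 2 = 12.8 cm
Current RCF = 1.118 × 10⁻⁵ × 12.8 × (16700)² = 1.118 × 10⁻⁵ × 12.8 × 278,890,000 ≈ 39,910.3 × g
Target RCF = 39,910.3 + 30,200 = 70,110.3 × g
N² = 70,110.3 / (14.3104 × 10⁻⁵) = 489,925,509
N ≈ √489,925,509 ≈ 22,134.3

22130 RPM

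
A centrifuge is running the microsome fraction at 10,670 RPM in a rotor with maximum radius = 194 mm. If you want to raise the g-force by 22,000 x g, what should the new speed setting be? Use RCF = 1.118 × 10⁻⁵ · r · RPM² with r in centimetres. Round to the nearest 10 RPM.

14670 RPM

r = 194 mm = 19.4 cm
Current RCF = 1.118 × 10⁻⁵ × 19.4 × (10670)² = 1.118 × 10⁻⁵ × 19.4 × 113,848,900 ≈ 24,692.9 × g
Target RCF = 24,692.9 + 22,000 = 46,692.9 × g
N² = 46,692.9 / (21.6892 × 10⁻⁵) = 215,281,799
N ≈ √215,281,799 ≈ 14,672.5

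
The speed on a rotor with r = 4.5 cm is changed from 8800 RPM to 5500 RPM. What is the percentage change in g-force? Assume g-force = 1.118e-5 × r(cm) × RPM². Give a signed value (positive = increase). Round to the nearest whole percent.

-61%

RCF ∝ N², so the ratio is (5500/8800)² = (0.625000)² = 0.3906.
Change = 0.3906 − 1 = -0.6094 → -60.9%.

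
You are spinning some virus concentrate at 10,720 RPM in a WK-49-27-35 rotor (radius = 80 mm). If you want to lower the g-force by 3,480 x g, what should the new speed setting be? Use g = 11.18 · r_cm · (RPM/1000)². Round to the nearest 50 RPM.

8700 RPM

r = 80 mm = 8.0 cm
Current RCF = 11.18 × 8 × (10.72)² = 11.18 × 8 × 114.9184 ≈ 10,278.3 × g
Target RCF = 10,278.3 − 3,480 = 6,798.3 × g
(N/1000)² = 6,798.3 / 89.44 = 76.00962
N = 1000 × √76.00962 ≈ 8,718.3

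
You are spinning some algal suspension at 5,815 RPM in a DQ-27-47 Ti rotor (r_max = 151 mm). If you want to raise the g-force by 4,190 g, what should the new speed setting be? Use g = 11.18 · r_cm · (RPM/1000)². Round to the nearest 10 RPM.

N₂ ≈ 7660 RPM

r = 151 mm = 15.1 cm
Current RCF = 11.18 × 15.1 × (5.815)² = 11.18 × 15.1 × 33.814225 ≈ 5,708.4 × g
Target RCF = 5,708.4 + 4,190 = 9,898.4 × g
(N/1000)² = 9,898.4 / 168.818 = 58.63356
N = 1000 × √58.63356 ≈ 7,657.3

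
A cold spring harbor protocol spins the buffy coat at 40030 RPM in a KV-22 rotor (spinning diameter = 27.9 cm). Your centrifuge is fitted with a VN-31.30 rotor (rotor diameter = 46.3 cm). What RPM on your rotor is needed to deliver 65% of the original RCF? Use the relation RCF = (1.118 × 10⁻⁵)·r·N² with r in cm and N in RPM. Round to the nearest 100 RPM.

Original rotor: r = 27.9 / 2 = 13.95 cm
RCF_original = 1.118 × 10⁻⁵ × 13.95 × (40030)² = 1.118 × 10⁻⁵ × 13.95 × 1,602,400,900 ≈ 249,912 × g
Target RCF = 0.65 × 249,912 ≈ 162,442.8 × g
Your rotor: r = 46.3 / 2 = 23.15 cm
162,442.8 = 1.118 × 10⁻⁵ × 23.15 × N²
N² = 162,442.8 / (25.8817 × 10⁻⁵) = 627,635,743
N ≈ √627,635,743 ≈ 25,052.7

≈ 25100 RPM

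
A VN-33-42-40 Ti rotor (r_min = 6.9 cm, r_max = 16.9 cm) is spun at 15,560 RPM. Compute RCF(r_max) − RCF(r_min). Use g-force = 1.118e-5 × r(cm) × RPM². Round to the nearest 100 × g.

RCF_max = 1.118 × 10⁻⁵ × 16.9 × (15560)² = 1.118 × 10⁻⁵ × 16.9 × 242,113,600 ≈ 45,745.4 × g
RCF_min = 1.118 × 10⁻⁵ × 6.9 × (15560)² = 1.118 × 10⁻⁵ × 6.9 × 242,113,600 ≈ 18,677.1 × g
ΔRCF = 45,745.4 − 18,677.1 = 27,068.3

ΔRCF ≈ 27100 × g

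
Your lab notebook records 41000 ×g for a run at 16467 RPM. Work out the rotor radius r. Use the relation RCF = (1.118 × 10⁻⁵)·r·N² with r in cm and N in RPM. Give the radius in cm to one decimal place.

≈ 13.5 cm

41000 = 1.118 × 10⁻⁵ × r × (16467)²
r = 41000 / (1.118 × 10⁻⁵ × 271,162,089) = 41000 / 3031.592 ≈ 13.524 cm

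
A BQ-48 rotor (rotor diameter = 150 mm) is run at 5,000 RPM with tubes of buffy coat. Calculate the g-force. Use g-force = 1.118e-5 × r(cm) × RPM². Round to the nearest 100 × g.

≈ 2100 × g

r = 150 mm / 2 = 75 mm = 7.5 cm
RCF = 1.118 × 10⁻⁵ × 7.5 × (5000)² = 1.118 × 10⁻⁵ × 7.5 × 25,000,000 ≈ 2,096.2 × g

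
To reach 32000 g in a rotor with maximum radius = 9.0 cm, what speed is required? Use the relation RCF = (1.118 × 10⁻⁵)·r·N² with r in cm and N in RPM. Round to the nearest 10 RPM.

≈ 17830 RPM

RCF = 1.118 × 10⁻⁵ × r × N²
32,000 = 1.118 × 10⁻⁵ × 9 × N²
N² = 32,000 / (10.062 × 10⁻⁵) = 318,028,225
N ≈ √318,028,225 ≈ 17,833.3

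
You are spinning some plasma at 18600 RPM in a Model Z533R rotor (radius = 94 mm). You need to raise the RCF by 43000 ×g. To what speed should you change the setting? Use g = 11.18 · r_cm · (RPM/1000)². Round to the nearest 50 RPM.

N₂ ≈ 27500 RPM

r = 94 mm = 9.4 cm
Current RCF = 11.18 × 9.4 × (18.6)² = 11.18 × 9.4 × 345.96 ≈ 36,357.6 × g
Target RCF = 36,357.6 + 43,000 = 79,357.6 × g
(N/1000)² = 79,357.6 / 105.092 = 755.125
N = 1000 × √755.125 ≈ 27,479.5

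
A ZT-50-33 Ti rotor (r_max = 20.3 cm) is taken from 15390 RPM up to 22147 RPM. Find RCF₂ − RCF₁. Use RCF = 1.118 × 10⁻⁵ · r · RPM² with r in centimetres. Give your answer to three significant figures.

≈ 57600 g

RCF₁ = 1.118 × 10⁻⁵ × 20.3 × (15390)² = 1.118 × 10⁻⁵ × 20.3 × 236,852,100 ≈ 53,754.5 × g
RCF₂ = 1.118 × 10⁻⁵ × 20.3 × (22147)² = 1.118 × 10⁻⁵ × 20.3 × 490,489,609 ≈ 111,318.6 × g
Increase = 111,318.6 − 53,754.5 = 57,564.1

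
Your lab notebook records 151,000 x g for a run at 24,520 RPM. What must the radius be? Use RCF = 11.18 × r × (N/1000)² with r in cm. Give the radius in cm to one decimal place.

r ≈ 22.5 cm

RCF = 11.18 × r × (N/1000)²
151000 = 11.18 × r × (24.52)²
r = 151000 / (11.18 × 601.2304) = 151000 / 6721.756 ≈ 22.464 cm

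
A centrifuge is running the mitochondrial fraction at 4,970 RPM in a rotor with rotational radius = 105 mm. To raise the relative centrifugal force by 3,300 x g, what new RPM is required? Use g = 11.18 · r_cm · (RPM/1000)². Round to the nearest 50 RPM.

N₂ ≈ 7250 RPM

r = 105 mm = 10.5 cm
Current RCF = 11.18 × 10.5 × (4.97)² = 11.18 × 10.5 × 24.7009 ≈ 2,899.6 × g
Target RCF = 2,899.6 + 3,300 = 6,199.6 × g
(N/1000)² = 6,199.6 / 117.39 = 52.81199
N = 1000 × √52.81199 ≈ 7,267.2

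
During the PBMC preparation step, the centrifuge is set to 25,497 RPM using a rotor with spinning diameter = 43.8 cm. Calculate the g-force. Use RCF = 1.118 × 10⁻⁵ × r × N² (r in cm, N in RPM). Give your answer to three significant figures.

r = 43.8 / 2 = 21.9 cm
RCF = 1.118 × 10⁻⁵ × 21.9 × (25497)² = 1.118 × 10⁻⁵ × 21.9 × 650,097,009 ≈ 159,171.1 × g

≈ 159000 ×g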